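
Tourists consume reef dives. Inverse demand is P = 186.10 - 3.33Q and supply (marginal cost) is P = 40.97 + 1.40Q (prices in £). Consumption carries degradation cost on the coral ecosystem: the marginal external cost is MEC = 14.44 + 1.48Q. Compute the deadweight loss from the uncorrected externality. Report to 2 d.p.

DWL = £288.41

Market equilibrium (private): 40.97 + 1.40Q = 186.10 - 3.33Q → Q_m = 30.6829.
Social marginal benefit = demand − MEC = 171.66 - 4.81Q.
Set SMB = MC: 171.66 - 4.81Q = 40.97 + 1.40Q → Q* = 21.0451.
The welfare-loss triangle has base |Q_m − Q*| and height MEC(Q_m) (the vertical gap between SMB and MC is zero at Q* and MEC at Q_m).
DWL = ½ × 9.6378 × 59.8507 = 288.4145.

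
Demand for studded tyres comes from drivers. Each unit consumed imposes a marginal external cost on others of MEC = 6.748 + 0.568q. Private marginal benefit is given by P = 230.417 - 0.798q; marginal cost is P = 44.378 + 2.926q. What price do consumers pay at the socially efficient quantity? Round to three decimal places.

P = 197.082

Social marginal benefit = demand − MEC = 223.669 - 1.366q.
Set SMB = MC: 223.669 - 1.366q = 44.378 + 2.926q → q* = 41.7733.
Consumer price on the demand curve at q*: 230.417 − 0.798×41.7733 = 197.0819.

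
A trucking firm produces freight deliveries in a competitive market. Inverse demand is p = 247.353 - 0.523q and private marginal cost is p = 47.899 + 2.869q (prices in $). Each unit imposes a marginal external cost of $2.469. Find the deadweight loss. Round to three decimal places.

DWL = $0.899

Market equilibrium (private): 47.899 + 2.869q = 247.353 - 0.523q → q_m = 58.8013.
Social marginal cost = private MC + MEC = 50.368 + 2.869q.
Set SMC = demand: 50.368 + 2.869q = 247.353 - 0.523q → q* = 58.0734.
Between q* and q_m the wedge SMC − demand runs linearly from 0 to MEC(q_m), so the loss is a triangle.
DWL = ½ × 0.7279 × 2.4690 = 0.8986.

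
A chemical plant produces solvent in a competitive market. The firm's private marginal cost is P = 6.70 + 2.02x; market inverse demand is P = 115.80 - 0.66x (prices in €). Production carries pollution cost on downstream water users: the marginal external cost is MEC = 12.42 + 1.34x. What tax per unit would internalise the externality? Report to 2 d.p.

Social marginal cost = private MC + MEC = 19.12 + 3.36x.
Set SMC = demand: 19.12 + 3.36x = 115.80 - 0.66x → x* = 24.0498.
The Pigouvian tax equals MEC at x*: 12.42 + 1.34×24.0498 = 44.6467.

tax = €44.65 per unit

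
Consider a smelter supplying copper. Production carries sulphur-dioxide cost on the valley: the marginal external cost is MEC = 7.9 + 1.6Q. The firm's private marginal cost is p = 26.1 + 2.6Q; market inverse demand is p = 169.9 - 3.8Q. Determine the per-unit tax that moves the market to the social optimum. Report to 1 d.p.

Social marginal cost = private MC + MEC = 34.0 + 4.2Q.
Set SMC = demand: 34.0 + 4.2Q = 169.9 - 3.8Q → Q* = 16.9875.
The Pigouvian tax equals MEC at Q*: 7.9 + 1.6×16.9875 = 35.0800.

tax = 35.1 per unit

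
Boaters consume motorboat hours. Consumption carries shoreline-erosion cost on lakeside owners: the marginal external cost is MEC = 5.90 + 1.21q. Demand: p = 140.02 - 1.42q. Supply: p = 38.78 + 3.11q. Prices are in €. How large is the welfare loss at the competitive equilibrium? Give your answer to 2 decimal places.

DWL = €94.53

Market equilibrium (private): 38.78 + 3.11q = 140.02 - 1.42q → q_m = 22.3488.
Social marginal benefit = demand − MEC = 134.12 - 2.63q.
Set SMB = MC: 134.12 - 2.63q = 38.78 + 3.11q → q* = 16.6098.
Between q* and q_m the wedge MC − SMB runs linearly from 0 to MEC(q_m), so the loss is a triangle.
DWL = ½ × 5.7390 × 32.9420 = 94.5271.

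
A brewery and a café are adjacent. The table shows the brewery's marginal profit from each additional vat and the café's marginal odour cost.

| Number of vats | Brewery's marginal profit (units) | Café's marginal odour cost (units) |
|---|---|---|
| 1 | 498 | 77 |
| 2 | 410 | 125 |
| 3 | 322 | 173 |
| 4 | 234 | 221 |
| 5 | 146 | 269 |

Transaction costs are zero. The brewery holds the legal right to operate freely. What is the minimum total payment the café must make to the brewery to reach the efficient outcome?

Left alone the brewery would choose level 5 (marginal profit stays positive).
Efficient level: k* = 4 (marginal profit ≥ marginal odour cost through 4).
The café must at least cover the brewery's forgone profit from cutting 5→4: 146 = 146.

146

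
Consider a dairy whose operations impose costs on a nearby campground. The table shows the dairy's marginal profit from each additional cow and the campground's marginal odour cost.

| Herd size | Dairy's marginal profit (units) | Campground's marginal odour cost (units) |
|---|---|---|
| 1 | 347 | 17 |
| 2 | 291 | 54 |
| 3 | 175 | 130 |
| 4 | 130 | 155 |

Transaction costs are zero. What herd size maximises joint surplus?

3

Bargaining reaches the level where marginal profit last exceeds marginal odour cost.
That holds through level 3 (175 ≥ 130) but not at 4 (130 < 155).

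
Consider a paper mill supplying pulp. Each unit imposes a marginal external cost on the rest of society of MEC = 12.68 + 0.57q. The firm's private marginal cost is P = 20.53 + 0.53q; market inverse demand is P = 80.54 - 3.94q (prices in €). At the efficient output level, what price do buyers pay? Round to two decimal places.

Social marginal cost = private MC + MEC = 33.21 + 1.10q.
Set SMC = demand: 33.21 + 1.10q = 80.54 - 3.94q → q* = 9.3909.
Consumer price on the demand curve at q*: 80.54 − 3.94×9.3909 = 43.5399.

P = €43.54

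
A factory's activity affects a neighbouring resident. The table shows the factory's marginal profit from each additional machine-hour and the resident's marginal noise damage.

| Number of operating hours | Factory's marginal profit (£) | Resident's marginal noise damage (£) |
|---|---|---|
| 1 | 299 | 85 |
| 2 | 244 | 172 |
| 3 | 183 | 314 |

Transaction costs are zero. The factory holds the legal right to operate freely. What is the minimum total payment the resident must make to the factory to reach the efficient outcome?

£183

Left alone the factory would choose level 3 (marginal profit stays positive).
Efficient level: k* = 2 (marginal profit ≥ marginal noise damage through 2).
The resident must at least cover the factory's forgone profit from cutting 3→2: 183 = 183.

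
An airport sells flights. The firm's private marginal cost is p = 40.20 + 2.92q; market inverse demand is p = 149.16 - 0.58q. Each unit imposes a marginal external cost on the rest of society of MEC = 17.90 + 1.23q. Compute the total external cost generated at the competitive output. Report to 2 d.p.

1153.29

Market equilibrium (private): 40.20 + 2.92q = 149.16 - 0.58q → q_m = 31.1314.
Total external cost = ∫₀^{q_m} (17.90 + 1.23q) dq = 17.90×31.1314 + ½×1.23×31.1314² = 1153.2880.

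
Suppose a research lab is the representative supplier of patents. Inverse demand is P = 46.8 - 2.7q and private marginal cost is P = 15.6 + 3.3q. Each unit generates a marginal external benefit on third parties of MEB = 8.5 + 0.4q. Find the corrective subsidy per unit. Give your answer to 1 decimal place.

Social marginal cost = private MC − MEB = 7.1 + 2.9q.
Set SMC = demand: 7.1 + 2.9q = 46.8 - 2.7q → q* = 7.0893.
The Pigouvian subsidy equals MEB at q*: 8.5 + 0.4×7.0893 = 11.3357.

subsidy = 11.3 per unit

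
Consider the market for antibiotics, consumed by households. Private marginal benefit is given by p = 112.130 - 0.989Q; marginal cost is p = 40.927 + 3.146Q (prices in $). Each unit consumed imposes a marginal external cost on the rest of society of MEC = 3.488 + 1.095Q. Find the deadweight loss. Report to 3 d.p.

DWL = $47.728

Market equilibrium (private): 40.927 + 3.146Q = 112.130 - 0.989Q → Q_m = 17.2196.
Social marginal benefit = demand − MEC = 108.642 - 2.084Q.
Set SMB = MC: 108.642 - 2.084Q = 40.927 + 3.146Q → Q* = 12.9474.
Height of the DWL triangle at Q_m is MC(Q_m) − SMB(Q_m) = MEC(Q_m) = 22.3434.
DWL = ½ × 4.2722 × 22.3434 = 47.7277.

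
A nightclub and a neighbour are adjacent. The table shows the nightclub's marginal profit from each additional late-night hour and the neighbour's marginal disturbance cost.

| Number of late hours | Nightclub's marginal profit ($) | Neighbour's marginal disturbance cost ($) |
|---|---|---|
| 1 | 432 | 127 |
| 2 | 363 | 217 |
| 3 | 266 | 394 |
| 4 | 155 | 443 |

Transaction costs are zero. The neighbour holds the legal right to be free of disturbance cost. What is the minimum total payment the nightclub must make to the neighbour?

$344

Efficient level: marginal profit ≥ marginal disturbance cost through level 2, so k* = 2.
With the neighbour holding the right, the nightclub must at least compensate total damage at k*: 127 + 217 = 344.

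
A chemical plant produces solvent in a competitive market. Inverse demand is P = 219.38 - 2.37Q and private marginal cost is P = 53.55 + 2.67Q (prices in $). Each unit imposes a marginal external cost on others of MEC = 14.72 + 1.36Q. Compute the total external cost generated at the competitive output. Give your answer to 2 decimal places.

Market equilibrium (private): 53.55 + 2.67Q = 219.38 - 2.37Q → Q_m = 32.9028.
Total external cost = ∫₀^{Q_m} (14.72 + 1.36Q) dQ = 14.72×32.9028 + ½×1.36×32.9028² = 1220.4933.

$1220.49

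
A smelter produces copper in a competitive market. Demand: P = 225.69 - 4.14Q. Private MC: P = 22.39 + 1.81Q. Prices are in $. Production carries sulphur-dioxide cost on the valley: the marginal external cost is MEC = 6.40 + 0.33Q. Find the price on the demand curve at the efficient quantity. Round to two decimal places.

Social marginal cost = private MC + MEC = 28.79 + 2.14Q.
Set SMC = demand: 28.79 + 2.14Q = 225.69 - 4.14Q → Q* = 31.3535.
Consumer price on the demand curve at Q*: 225.69 − 4.14×31.3535 = 95.8865.

P = $95.89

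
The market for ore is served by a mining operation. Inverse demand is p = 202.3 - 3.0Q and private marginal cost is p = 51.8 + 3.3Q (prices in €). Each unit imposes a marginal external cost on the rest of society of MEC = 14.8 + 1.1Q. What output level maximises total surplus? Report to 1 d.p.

Social marginal cost = private MC + MEC = 66.6 + 4.4Q.
Set SMC = demand: 66.6 + 4.4Q = 202.3 - 3.0Q → Q* = 18.3378.

Q* = 18.3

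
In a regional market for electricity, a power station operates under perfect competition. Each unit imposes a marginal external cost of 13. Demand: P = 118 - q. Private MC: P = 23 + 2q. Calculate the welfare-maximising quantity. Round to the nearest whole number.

Social marginal cost = private MC + MEC = 36 + 2q.
Set SMC = demand: 36 + 2q = 118 - q → q* = 27.3333.

q* = 27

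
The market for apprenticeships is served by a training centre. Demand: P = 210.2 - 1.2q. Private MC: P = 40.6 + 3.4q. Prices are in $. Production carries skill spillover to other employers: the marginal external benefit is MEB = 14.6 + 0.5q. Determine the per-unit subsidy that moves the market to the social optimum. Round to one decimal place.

Social marginal cost = private MC − MEB = 26.0 + 2.9q.
Set SMC = demand: 26.0 + 2.9q = 210.2 - 1.2q → q* = 44.9268.
The Pigouvian subsidy equals MEB at q*: 14.6 + 0.5×44.9268 = 37.0634.

subsidy = $37.1 per unit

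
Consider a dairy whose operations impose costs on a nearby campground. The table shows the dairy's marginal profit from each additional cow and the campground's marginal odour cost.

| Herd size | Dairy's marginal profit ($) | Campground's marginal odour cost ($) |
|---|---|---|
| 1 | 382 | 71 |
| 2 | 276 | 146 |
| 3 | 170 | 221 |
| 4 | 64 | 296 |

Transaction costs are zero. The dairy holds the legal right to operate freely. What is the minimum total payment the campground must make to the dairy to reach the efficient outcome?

Left alone the dairy would choose level 4 (marginal profit stays positive).
Efficient level: k* = 2 (marginal profit ≥ marginal odour cost through 2).
The campground must at least cover the dairy's forgone profit from cutting 4→2: 170 + 64 = 234.

$234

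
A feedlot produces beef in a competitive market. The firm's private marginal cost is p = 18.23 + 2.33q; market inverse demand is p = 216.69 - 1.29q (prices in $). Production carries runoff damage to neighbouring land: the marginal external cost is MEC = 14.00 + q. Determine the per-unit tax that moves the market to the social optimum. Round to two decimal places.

Social marginal cost = private MC + MEC = 32.23 + 3.33q.
Set SMC = demand: 32.23 + 3.33q = 216.69 - 1.29q → q* = 39.9264.
The Pigouvian tax equals MEC at q*: 14.00 + 1.00×39.9264 = 53.9264.

tax = $53.93 per unit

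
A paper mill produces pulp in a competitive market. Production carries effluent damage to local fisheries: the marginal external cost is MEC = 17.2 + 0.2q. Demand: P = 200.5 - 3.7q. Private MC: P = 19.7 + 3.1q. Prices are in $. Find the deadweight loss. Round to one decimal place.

DWL = $36.2

Market equilibrium (private): 19.7 + 3.1q = 200.5 - 3.7q → q_m = 26.5882.
Social marginal cost = private MC + MEC = 36.9 + 3.3q.
Set SMC = demand: 36.9 + 3.3q = 200.5 - 3.7q → q* = 23.3714.
Height of the DWL triangle at q_m is SMC(q_m) − demand(q_m) = MEC(q_m) = 22.5176.
DWL = ½ × 3.2168 × 22.5176 = 36.2173.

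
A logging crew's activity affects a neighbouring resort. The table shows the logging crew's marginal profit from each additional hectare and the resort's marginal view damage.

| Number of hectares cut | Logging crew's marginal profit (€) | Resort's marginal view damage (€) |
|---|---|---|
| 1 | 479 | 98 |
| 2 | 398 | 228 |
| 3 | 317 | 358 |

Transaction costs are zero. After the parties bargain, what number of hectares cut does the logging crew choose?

2

Bargaining reaches the level where marginal profit last exceeds marginal view damage.
That holds through level 2 (398 ≥ 228) but not at 3 (317 < 358).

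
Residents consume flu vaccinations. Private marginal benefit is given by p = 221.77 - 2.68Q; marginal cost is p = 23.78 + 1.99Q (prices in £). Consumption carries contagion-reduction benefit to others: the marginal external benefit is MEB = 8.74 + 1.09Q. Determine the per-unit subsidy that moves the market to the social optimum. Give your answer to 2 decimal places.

Social marginal benefit = demand + MEB = 230.51 - 1.59Q.
Set SMB = MC: 230.51 - 1.59Q = 23.78 + 1.99Q → Q* = 57.7458.
The Pigouvian subsidy equals MEB at Q*: 8.74 + 1.09×57.7458 = 71.6829.

subsidy = £71.68 per unit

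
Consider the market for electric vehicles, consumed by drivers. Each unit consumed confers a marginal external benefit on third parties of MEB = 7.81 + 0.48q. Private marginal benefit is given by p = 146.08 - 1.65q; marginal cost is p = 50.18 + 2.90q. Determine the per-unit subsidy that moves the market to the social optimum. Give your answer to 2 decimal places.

subsidy = 20.04 per unit

Social marginal benefit = demand + MEB = 153.89 - 1.17q.
Set SMB = MC: 153.89 - 1.17q = 50.18 + 2.90q → q* = 25.4816.
The Pigouvian subsidy equals MEB at q*: 7.81 + 0.48×25.4816 = 20.0412.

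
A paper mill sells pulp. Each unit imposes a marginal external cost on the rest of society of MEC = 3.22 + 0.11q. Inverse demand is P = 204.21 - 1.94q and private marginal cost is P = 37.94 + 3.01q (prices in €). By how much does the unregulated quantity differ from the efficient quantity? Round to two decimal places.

Market equilibrium (private): 37.94 + 3.01q = 204.21 - 1.94q → q_m = 33.5899.
Social marginal cost = private MC + MEC = 41.16 + 3.12q.
Set SMC = demand: 41.16 + 3.12q = 204.21 - 1.94q → q* = 32.2233.
Gap = |33.5899 − 32.2233| = 1.3666.

1.37 units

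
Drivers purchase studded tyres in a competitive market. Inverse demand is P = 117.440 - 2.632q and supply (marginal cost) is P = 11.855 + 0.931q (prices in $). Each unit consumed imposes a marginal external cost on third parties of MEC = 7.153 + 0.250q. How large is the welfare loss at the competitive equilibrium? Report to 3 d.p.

Market equilibrium (private): 11.855 + 0.931q = 117.440 - 2.632q → q_m = 29.6337.
Social marginal benefit = demand − MEC = 110.287 - 2.882q.
Set SMB = MC: 110.287 - 2.882q = 11.855 + 0.931q → q* = 25.8148.
Between q* and q_m the wedge MC − SMB runs linearly from 0 to MEC(q_m), so the loss is a triangle.
DWL = ½ × 3.8189 × 14.5614 = 27.8043.

DWL = $27.804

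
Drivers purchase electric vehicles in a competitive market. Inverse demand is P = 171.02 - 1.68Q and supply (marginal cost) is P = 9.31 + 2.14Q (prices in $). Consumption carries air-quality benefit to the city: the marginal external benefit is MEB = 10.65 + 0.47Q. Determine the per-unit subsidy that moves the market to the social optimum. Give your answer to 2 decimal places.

subsidy = $34.83 per unit

Social marginal benefit = demand + MEB = 181.67 - 1.21Q.
Set SMB = MC: 181.67 - 1.21Q = 9.31 + 2.14Q → Q* = 51.4507.
The Pigouvian subsidy equals MEB at Q*: 10.65 + 0.47×51.4507 = 34.8318.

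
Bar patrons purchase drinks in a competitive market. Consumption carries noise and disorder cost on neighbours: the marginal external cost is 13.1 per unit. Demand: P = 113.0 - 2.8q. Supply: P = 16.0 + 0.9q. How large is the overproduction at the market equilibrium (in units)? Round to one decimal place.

Market equilibrium (private): 16.0 + 0.9q = 113.0 - 2.8q → q_m = 26.2162.
Social marginal benefit = demand − MEC = 99.9 - 2.8q.
Set SMB = MC: 99.9 - 2.8q = 16.0 + 0.9q → q* = 22.6757.
Gap = |26.2162 − 22.6757| = 3.5405.

3.5 units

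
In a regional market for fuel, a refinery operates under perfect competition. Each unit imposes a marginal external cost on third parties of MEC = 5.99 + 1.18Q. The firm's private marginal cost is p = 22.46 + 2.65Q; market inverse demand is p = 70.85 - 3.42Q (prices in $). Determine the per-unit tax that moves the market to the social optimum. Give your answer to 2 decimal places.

Social marginal cost = private MC + MEC = 28.45 + 3.83Q.
Set SMC = demand: 28.45 + 3.83Q = 70.85 - 3.42Q → Q* = 5.8483.
The Pigouvian tax equals MEC at Q*: 5.99 + 1.18×5.8483 = 12.8910.

tax = $12.89 per unit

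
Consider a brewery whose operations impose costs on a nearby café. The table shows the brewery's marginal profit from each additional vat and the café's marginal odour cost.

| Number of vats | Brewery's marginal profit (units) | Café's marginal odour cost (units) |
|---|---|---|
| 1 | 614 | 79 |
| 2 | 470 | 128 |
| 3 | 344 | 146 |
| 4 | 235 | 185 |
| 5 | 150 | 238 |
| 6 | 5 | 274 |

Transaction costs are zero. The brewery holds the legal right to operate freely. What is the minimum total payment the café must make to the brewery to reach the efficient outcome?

Left alone the brewery would choose level 6 (marginal profit stays positive).
Efficient level: k* = 4 (marginal profit ≥ marginal odour cost through 4).
The café must at least cover the brewery's forgone profit from cutting 6→4: 150 + 5 = 155.

155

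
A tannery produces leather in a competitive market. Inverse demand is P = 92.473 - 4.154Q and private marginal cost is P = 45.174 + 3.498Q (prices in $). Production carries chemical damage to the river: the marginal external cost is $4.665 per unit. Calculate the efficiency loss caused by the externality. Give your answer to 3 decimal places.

Market equilibrium (private): 45.174 + 3.498Q = 92.473 - 4.154Q → Q_m = 6.1813.
Social marginal cost = private MC + MEC = 49.839 + 3.498Q.
Set SMC = demand: 49.839 + 3.498Q = 92.473 - 4.154Q → Q* = 5.5716.
Between Q* and Q_m the wedge SMC − demand runs linearly from 0 to MEC(Q_m), so the loss is a triangle.
DWL = ½ × 0.6097 × 4.6650 = 1.4221.

DWL = $1.422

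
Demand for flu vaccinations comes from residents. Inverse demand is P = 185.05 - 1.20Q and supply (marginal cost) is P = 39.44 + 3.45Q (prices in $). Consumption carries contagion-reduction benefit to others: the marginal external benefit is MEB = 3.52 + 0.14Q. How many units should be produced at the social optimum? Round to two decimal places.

Q* = 33.07

Social marginal benefit = demand + MEB = 188.57 - 1.06Q.
Set SMB = MC: 188.57 - 1.06Q = 39.44 + 3.45Q → Q* = 33.0665.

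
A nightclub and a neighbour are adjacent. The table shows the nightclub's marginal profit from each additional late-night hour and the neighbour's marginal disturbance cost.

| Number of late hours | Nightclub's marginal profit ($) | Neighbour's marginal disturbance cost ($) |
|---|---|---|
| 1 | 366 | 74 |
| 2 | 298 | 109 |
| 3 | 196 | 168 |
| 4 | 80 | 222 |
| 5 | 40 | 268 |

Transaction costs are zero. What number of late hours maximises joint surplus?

Bargaining reaches the level where marginal profit last exceeds marginal disturbance cost.
That holds through level 3 (196 ≥ 168) but not at 4 (80 < 222).

3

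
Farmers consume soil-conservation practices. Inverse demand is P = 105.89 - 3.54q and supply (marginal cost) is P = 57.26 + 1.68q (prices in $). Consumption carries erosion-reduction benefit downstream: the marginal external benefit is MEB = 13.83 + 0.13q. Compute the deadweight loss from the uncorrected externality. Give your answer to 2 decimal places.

Market equilibrium (private): 57.26 + 1.68q = 105.89 - 3.54q → q_m = 9.3161.
Social marginal benefit = demand + MEB = 119.72 - 3.41q.
Set SMB = MC: 119.72 - 3.41q = 57.26 + 1.68q → q* = 12.2711.
Between q* and q_m the wedge SMB − MC runs linearly from 0 to MEB(q_m), so the loss is a triangle.
DWL = ½ × 2.9550 × 15.0411 = 22.2232.

DWL = $22.22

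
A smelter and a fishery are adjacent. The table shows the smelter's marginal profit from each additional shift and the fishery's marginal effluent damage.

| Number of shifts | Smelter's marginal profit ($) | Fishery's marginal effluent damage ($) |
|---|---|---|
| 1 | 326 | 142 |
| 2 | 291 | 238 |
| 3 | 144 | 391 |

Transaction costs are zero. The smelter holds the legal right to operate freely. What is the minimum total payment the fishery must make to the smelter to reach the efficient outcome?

Left alone the smelter would choose level 3 (marginal profit stays positive).
Efficient level: k* = 2 (marginal profit ≥ marginal effluent damage through 2).
The fishery must at least cover the smelter's forgone profit from cutting 3→2: 144 = 144.

$144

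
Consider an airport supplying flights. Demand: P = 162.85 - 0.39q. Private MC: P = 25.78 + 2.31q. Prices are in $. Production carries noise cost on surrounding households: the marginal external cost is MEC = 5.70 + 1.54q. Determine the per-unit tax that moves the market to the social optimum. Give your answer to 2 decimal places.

Social marginal cost = private MC + MEC = 31.48 + 3.85q.
Set SMC = demand: 31.48 + 3.85q = 162.85 - 0.39q → q* = 30.9835.
The Pigouvian tax equals MEC at q*: 5.70 + 1.54×30.9835 = 53.4146.

tax = $53.41 per unit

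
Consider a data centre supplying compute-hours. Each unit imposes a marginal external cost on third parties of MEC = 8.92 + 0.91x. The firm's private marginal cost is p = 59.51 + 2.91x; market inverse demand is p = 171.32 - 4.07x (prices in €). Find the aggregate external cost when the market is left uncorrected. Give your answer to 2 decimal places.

€259.64

Market equilibrium (private): 59.51 + 2.91x = 171.32 - 4.07x → x_m = 16.0186.
Total external cost = ∫₀^{x_m} (8.92 + 0.91x) dx = 8.92×16.0186 + ½×0.91×16.0186² = 259.6369.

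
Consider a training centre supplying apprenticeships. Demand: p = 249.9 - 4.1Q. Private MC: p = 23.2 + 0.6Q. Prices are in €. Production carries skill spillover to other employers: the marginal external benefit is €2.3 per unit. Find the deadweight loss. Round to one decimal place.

Market equilibrium (private): 23.2 + 0.6Q = 249.9 - 4.1Q → Q_m = 48.2340.
Social marginal cost = private MC − MEB = 20.9 + 0.6Q.
Set SMC = demand: 20.9 + 0.6Q = 249.9 - 4.1Q → Q* = 48.7234.
Between Q* and Q_m the wedge demand − SMC runs linearly from 0 to MEB(Q_m), so the loss is a triangle.
DWL = ½ × 0.4894 × 2.3000 = 0.5628.

DWL = €0.6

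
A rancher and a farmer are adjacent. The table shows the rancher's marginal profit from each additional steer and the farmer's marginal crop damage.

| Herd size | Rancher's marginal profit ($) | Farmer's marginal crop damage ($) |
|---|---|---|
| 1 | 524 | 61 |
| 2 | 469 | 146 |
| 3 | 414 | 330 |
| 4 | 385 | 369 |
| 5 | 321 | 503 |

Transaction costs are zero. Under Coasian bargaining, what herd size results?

4

Bargaining reaches the level where marginal profit last exceeds marginal crop damage.
That holds through level 4 (385 ≥ 369) but not at 5 (321 < 503).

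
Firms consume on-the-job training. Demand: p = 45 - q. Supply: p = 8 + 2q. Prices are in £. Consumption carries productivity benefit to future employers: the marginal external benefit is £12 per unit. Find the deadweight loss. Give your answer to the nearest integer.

Market equilibrium (private): 8 + 2q = 45 - q → q_m = 12.3333.
Social marginal benefit = demand + MEB = 57 - q.
Set SMB = MC: 57 - q = 8 + 2q → q* = 16.3333.
Between q* and q_m the wedge SMB − MC runs linearly from 0 to MEB(q_m), so the loss is a triangle.
DWL = ½ × 4.0000 × 12.0000 = 24.0000.

DWL = £24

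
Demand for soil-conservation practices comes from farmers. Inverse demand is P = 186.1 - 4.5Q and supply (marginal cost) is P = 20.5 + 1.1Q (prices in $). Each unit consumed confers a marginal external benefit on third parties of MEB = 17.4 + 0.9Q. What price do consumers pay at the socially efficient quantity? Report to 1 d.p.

Social marginal benefit = demand + MEB = 203.5 - 3.6Q.
Set SMB = MC: 203.5 - 3.6Q = 20.5 + 1.1Q → Q* = 38.9362.
Consumer price on the demand curve at Q*: 186.1 − 4.5×38.9362 = 10.8871.

P = $10.9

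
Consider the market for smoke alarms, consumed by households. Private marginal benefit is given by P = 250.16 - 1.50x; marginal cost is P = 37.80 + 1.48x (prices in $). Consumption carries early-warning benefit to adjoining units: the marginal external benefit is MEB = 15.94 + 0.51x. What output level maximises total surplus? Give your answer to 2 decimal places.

Social marginal benefit = demand + MEB = 266.10 - 0.99x.
Set SMB = MC: 266.10 - 0.99x = 37.80 + 1.48x → x* = 92.4291.

x* = 92.43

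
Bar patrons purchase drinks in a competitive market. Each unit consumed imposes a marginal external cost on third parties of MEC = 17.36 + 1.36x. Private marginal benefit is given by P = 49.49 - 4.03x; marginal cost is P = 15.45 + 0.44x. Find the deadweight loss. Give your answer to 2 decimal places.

Market equilibrium (private): 15.45 + 0.44x = 49.49 - 4.03x → x_m = 7.6152.
Social marginal benefit = demand − MEC = 32.13 - 5.39x.
Set SMB = MC: 32.13 - 5.39x = 15.45 + 0.44x → x* = 2.8611.
Between x* and x_m the wedge MC − SMB runs linearly from 0 to MEC(x_m), so the loss is a triangle.
DWL = ½ × 4.7541 × 27.7167 = 65.8840.

DWL = 65.88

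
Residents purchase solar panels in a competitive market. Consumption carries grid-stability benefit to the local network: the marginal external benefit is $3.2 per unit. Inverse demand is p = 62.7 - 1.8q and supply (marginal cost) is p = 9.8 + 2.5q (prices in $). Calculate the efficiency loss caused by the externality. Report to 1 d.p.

Market equilibrium (private): 9.8 + 2.5q = 62.7 - 1.8q → q_m = 12.3023.
Social marginal benefit = demand + MEB = 65.9 - 1.8q.
Set SMB = MC: 65.9 - 1.8q = 9.8 + 2.5q → q* = 13.0465.
Height of the DWL triangle at q_m is SMB(q_m) − MC(q_m) = MEB(q_m) = 3.2000.
DWL = ½ × 0.7442 × 3.2000 = 1.1907.

DWL = $1.2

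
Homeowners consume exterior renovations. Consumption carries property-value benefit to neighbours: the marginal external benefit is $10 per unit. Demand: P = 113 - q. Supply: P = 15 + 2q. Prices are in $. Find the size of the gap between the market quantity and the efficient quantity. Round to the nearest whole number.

Market equilibrium (private): 15 + 2q = 113 - q → q_m = 32.6667.
Social marginal benefit = demand + MEB = 123 - q.
Set SMB = MC: 123 - q = 15 + 2q → q* = 36.0000.
Gap = |32.6667 − 36.0000| = 3.3333.

3 units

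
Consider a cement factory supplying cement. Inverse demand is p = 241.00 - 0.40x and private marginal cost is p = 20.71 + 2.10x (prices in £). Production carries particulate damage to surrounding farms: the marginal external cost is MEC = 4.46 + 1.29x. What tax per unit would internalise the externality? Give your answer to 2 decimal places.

tax = £77.92 per unit

Social marginal cost = private MC + MEC = 25.17 + 3.39x.
Set SMC = demand: 25.17 + 3.39x = 241.00 - 0.40x → x* = 56.9472.
The Pigouvian tax equals MEC at x*: 4.46 + 1.29×56.9472 = 77.9219.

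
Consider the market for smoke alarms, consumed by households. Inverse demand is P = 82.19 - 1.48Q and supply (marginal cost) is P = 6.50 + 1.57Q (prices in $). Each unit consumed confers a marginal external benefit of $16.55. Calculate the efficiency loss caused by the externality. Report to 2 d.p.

DWL = $44.90

Market equilibrium (private): 6.50 + 1.57Q = 82.19 - 1.48Q → Q_m = 24.8164.
Social marginal benefit = demand + MEB = 98.74 - 1.48Q.
Set SMB = MC: 98.74 - 1.48Q = 6.50 + 1.57Q → Q* = 30.2426.
The welfare-loss triangle has base |Q_m − Q*| and height MEB(Q_m) (the vertical gap between SMB and MC is zero at Q* and MEB at Q_m).
DWL = ½ × 5.4262 × 16.5500 = 44.9018.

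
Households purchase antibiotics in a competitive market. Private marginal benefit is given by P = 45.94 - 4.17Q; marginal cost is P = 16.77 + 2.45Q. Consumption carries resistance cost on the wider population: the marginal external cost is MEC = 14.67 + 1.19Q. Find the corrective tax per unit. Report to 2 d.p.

tax = 16.88 per unit

Social marginal benefit = demand − MEC = 31.27 - 5.36Q.
Set SMB = MC: 31.27 - 5.36Q = 16.77 + 2.45Q → Q* = 1.8566.
The Pigouvian tax equals MEC at Q*: 14.67 + 1.19×1.8566 = 16.8794.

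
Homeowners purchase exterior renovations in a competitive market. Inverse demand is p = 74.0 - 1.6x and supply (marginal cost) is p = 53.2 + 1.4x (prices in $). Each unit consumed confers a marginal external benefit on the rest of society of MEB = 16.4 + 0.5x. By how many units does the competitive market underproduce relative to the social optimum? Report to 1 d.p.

7.9 units

Market equilibrium (private): 53.2 + 1.4x = 74.0 - 1.6x → x_m = 6.9333.
Social marginal benefit = demand + MEB = 90.4 - 1.1x.
Set SMB = MC: 90.4 - 1.1x = 53.2 + 1.4x → x* = 14.8800.
Gap = |6.9333 − 14.8800| = 7.9467.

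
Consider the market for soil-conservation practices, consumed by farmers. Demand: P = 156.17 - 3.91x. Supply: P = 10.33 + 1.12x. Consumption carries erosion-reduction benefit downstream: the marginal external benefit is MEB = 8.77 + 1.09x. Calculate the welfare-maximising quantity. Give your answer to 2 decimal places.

x* = 39.24

Social marginal benefit = demand + MEB = 164.94 - 2.82x.
Set SMB = MC: 164.94 - 2.82x = 10.33 + 1.12x → x* = 39.2411.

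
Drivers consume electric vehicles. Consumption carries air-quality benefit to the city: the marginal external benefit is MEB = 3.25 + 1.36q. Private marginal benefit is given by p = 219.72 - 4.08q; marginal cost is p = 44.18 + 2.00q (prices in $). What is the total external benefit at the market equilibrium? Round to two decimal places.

Market equilibrium (private): 44.18 + 2.00q = 219.72 - 4.08q → q_m = 28.8717.
Total external benefit = ∫₀^{q_m} (3.25 + 1.36q) dq = 3.25×28.8717 + ½×1.36×28.8717² = 660.6641.

$660.66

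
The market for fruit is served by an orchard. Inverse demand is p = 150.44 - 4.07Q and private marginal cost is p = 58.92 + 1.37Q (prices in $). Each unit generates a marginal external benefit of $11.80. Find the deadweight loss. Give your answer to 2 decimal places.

DWL = $12.80

Market equilibrium (private): 58.92 + 1.37Q = 150.44 - 4.07Q → Q_m = 16.8235.
Social marginal cost = private MC − MEB = 47.12 + 1.37Q.
Set SMC = demand: 47.12 + 1.37Q = 150.44 - 4.07Q → Q* = 18.9926.
Height of the DWL triangle at Q_m is demand(Q_m) − SMC(Q_m) = MEB(Q_m) = 11.8000.
DWL = ½ × 2.1691 × 11.8000 = 12.7977.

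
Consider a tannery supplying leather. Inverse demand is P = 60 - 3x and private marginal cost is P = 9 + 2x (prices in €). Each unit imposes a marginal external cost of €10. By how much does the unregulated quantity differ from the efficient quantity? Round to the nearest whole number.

Market equilibrium (private): 9 + 2x = 60 - 3x → x_m = 10.2000.
Social marginal cost = private MC + MEC = 19 + 2x.
Set SMC = demand: 19 + 2x = 60 - 3x → x* = 8.2000.
Gap = |10.2000 − 8.2000| = 2.0000.

2 units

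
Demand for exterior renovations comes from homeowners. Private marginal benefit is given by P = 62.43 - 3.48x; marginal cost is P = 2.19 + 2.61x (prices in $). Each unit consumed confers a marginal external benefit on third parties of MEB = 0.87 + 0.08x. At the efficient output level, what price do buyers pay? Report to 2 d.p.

Social marginal benefit = demand + MEB = 63.30 - 3.40x.
Set SMB = MC: 63.30 - 3.40x = 2.19 + 2.61x → x* = 10.1681.
Consumer price on the demand curve at x*: 62.43 − 3.48×10.1681 = 27.0450.

P = $27.05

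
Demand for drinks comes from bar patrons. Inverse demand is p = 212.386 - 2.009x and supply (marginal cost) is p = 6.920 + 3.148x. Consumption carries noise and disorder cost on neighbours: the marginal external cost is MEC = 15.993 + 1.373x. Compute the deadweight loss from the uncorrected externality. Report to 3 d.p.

DWL = 382.693

Market equilibrium (private): 6.920 + 3.148x = 212.386 - 2.009x → x_m = 39.8422.
Social marginal benefit = demand − MEC = 196.393 - 3.382x.
Set SMB = MC: 196.393 - 3.382x = 6.920 + 3.148x → x* = 29.0158.
Height of the DWL triangle at x_m is MC(x_m) − SMB(x_m) = MEC(x_m) = 70.6963.
DWL = ½ × 10.8264 × 70.6963 = 382.6932.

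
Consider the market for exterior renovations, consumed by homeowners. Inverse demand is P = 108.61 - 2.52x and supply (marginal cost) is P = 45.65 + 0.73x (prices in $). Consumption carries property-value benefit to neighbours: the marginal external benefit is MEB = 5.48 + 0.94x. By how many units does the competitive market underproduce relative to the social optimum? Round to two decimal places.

Market equilibrium (private): 45.65 + 0.73x = 108.61 - 2.52x → x_m = 19.3723.
Social marginal benefit = demand + MEB = 114.09 - 1.58x.
Set SMB = MC: 114.09 - 1.58x = 45.65 + 0.73x → x* = 29.6277.
Gap = |19.3723 − 29.6277| = 10.2554.

10.26 units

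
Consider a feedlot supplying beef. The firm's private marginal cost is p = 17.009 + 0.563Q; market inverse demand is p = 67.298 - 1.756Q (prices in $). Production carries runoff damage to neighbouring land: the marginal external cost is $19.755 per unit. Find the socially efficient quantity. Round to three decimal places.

Social marginal cost = private MC + MEC = 36.764 + 0.563Q.
Set SMC = demand: 36.764 + 0.563Q = 67.298 - 1.756Q → Q* = 13.1669.

Q* = 13.167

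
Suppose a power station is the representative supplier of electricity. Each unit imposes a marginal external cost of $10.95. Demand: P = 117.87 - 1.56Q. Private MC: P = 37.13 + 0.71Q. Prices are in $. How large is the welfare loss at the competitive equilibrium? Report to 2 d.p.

Market equilibrium (private): 37.13 + 0.71Q = 117.87 - 1.56Q → Q_m = 35.5683.
Social marginal cost = private MC + MEC = 48.08 + 0.71Q.
Set SMC = demand: 48.08 + 0.71Q = 117.87 - 1.56Q → Q* = 30.7445.
Height of the DWL triangle at Q_m is SMC(Q_m) − demand(Q_m) = MEC(Q_m) = 10.9500.
DWL = ½ × 4.8238 × 10.9500 = 26.4103.

DWL = $26.41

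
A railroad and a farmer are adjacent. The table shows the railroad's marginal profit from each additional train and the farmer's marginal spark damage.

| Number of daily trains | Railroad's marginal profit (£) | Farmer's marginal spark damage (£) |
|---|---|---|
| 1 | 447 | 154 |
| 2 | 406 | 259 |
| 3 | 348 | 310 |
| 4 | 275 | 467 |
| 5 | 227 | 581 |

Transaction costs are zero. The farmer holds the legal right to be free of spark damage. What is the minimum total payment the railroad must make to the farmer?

£723

Efficient level: marginal profit ≥ marginal spark damage through level 3, so k* = 3.
With the farmer holding the right, the railroad must at least compensate total damage at k*: 154 + 259 + 310 = 723.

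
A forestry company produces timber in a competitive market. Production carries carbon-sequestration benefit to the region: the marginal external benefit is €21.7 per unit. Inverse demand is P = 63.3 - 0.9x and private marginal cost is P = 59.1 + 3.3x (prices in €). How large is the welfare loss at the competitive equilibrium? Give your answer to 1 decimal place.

Market equilibrium (private): 59.1 + 3.3x = 63.3 - 0.9x → x_m = 1.0000.
Social marginal cost = private MC − MEB = 37.4 + 3.3x.
Set SMC = demand: 37.4 + 3.3x = 63.3 - 0.9x → x* = 6.1667.
Height of the DWL triangle at x_m is demand(x_m) − SMC(x_m) = MEB(x_m) = 21.7000.
DWL = ½ × 5.1667 × 21.7000 = 56.0587.

DWL = €56.1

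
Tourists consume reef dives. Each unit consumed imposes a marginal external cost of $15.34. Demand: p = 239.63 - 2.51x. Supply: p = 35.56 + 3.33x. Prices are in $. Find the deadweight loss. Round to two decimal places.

Market equilibrium (private): 35.56 + 3.33x = 239.63 - 2.51x → x_m = 34.9435.
Social marginal benefit = demand − MEC = 224.29 - 2.51x.
Set SMB = MC: 224.29 - 2.51x = 35.56 + 3.33x → x* = 32.3168.
The welfare-loss triangle has base |x_m − x*| and height MEC(x_m) (the vertical gap between SMB and MC is zero at x* and MEC at x_m).
DWL = ½ × 2.6267 × 15.3400 = 20.1468.

DWL = $20.15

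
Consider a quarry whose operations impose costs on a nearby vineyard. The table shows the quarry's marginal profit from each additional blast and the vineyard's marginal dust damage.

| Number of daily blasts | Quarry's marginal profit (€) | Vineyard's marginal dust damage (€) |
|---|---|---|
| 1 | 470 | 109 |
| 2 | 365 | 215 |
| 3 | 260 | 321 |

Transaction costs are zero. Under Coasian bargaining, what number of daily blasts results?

2

Bargaining reaches the level where marginal profit last exceeds marginal dust damage.
That holds through level 2 (365 ≥ 215) but not at 3 (260 < 321).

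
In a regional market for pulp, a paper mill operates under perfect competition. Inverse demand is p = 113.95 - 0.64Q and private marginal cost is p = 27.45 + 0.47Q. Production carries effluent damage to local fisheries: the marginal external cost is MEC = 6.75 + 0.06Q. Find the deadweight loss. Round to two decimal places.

DWL = 55.79

Market equilibrium (private): 27.45 + 0.47Q = 113.95 - 0.64Q → Q_m = 77.9279.
Social marginal cost = private MC + MEC = 34.20 + 0.53Q.
Set SMC = demand: 34.20 + 0.53Q = 113.95 - 0.64Q → Q* = 68.1624.
Height of the DWL triangle at Q_m is SMC(Q_m) − demand(Q_m) = MEC(Q_m) = 11.4257.
DWL = ½ × 9.7655 × 11.4257 = 55.7888.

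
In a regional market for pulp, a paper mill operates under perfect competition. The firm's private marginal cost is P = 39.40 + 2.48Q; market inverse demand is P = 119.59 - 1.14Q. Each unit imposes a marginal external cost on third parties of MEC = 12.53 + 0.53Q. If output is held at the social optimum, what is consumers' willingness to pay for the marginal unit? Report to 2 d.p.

P = 101.00

Social marginal cost = private MC + MEC = 51.93 + 3.01Q.
Set SMC = demand: 51.93 + 3.01Q = 119.59 - 1.14Q → Q* = 16.3036.
Consumer price on the demand curve at Q*: 119.59 − 1.14×16.3036 = 101.0039.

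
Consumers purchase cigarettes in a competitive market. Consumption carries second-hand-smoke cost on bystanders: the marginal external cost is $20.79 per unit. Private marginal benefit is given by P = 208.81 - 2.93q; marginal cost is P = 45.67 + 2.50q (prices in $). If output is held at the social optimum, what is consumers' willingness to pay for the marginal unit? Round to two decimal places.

Social marginal benefit = demand − MEC = 188.02 - 2.93q.
Set SMB = MC: 188.02 - 2.93q = 45.67 + 2.50q → q* = 26.2155.
Consumer price on the demand curve at q*: 208.81 − 2.93×26.2155 = 131.9986.

P = $132.00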